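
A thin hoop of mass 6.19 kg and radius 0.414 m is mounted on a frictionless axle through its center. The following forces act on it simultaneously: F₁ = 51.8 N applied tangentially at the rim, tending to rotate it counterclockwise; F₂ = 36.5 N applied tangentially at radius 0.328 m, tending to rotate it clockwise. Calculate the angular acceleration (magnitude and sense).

I = MR² = (6.19)(0.414)² = 1.061 kg·m².
Taking counterclockwise as positive: τ₁ = +(51.8)(0.414) = +21.45 N·m; τ₂ = −(36.5)(0.328) = −11.97 N·m.
Net torque τ = 9.473 N·m.
α = τ/I = 9.473/1.061 = 8.929 rad/s².

α ≈ 8.93 rad/s², counterclockwise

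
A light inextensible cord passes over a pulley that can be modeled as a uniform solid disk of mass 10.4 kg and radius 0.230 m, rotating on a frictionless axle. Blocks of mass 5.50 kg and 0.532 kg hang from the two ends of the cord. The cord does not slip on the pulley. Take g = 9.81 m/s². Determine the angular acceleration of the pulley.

α ≈ 18.9 rad/s²

I = ½MR² = (1/2)(10.4)(0.230)² = 0.2751 kg·m².
Heavier block: m₁g − T₁ = m₁a. Lighter block: T₂ − m₂g = m₂a.
Pulley: (T₁ − T₂)R = Iα = I(a/R), so T₁ − T₂ = (I/R²)a = (1/2)M_p a = 5.200·a.
Adding the three: (m₁ − m₂)g = (m₁ + m₂ + 5.200)a, so a = (5.50 − 0.532)(9.81)/(5.50 + 0.532 + 5.200) = 4.339 m/s².
α = a/R = 4.339/0.230 = 18.87 rad/s².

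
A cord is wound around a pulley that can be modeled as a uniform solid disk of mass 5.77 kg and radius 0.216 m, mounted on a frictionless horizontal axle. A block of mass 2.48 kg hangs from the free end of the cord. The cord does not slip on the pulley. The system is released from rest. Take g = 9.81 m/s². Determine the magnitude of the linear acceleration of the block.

a ≈ 4.53 m/s²

I = ½MR² = (1/2)(5.77)(0.216)² = 0.1346 kg·m².
Block: mg − T = ma. Pulley: TR = Iα. No-slip: a = αR, so T = (I/R²)a = 2.885·a.
Then mg = (m + 2.885)a, so a = (2.48)(9.81)/(2.48 + 2.885) = 4.535 m/s².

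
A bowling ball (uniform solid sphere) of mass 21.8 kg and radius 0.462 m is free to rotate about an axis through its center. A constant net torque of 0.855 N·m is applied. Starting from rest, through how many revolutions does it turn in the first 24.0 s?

≈ 21.1 revolutions

I = (2/5)MR² = (2/5)(21.8)(0.462)² = 1.861 kg·m².
α = τ/I = 0.855/1.861 = 0.4594 rad/s².
θ = ½αt² = ½(0.4594)(24.0)² = 132.3 rad.
Revolutions = θ/(2π) = 21.06.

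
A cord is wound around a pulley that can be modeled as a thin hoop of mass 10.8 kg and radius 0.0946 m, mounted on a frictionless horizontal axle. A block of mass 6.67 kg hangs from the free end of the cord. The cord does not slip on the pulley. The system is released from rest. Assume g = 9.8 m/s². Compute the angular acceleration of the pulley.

I = MR² = (10.8)(0.0946)² = 0.09665 kg·m².
Block: mg − T = ma. Pulley: TR = Iα. No-slip: a = αR, so T = (I/R²)a = 10.80·a.
Then mg = (m + 10.80)a, so a = (6.67)(9.8)/(6.67 + 10.80) = 3.742 m/s².
α = a/R = 3.742/0.0946 = 39.55 rad/s².

α ≈ 39.6 rad/s²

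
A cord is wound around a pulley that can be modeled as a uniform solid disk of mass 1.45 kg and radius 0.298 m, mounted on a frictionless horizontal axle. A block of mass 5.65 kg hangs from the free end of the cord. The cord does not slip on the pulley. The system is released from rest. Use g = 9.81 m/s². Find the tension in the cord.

I = ½MR² = (1/2)(1.45)(0.298)² = 0.06438 kg·m².
Block: mg − T = ma. Pulley: TR = Iα. No-slip: a = αR, so T = (I/R²)a = 0.7250·a.
Then mg = (m + 0.7250)a, so a = (5.65)(9.81)/(5.65 + 0.7250) = 8.694 m/s².
T = 0.7250·a = 6.303 N.

T ≈ 6.30 N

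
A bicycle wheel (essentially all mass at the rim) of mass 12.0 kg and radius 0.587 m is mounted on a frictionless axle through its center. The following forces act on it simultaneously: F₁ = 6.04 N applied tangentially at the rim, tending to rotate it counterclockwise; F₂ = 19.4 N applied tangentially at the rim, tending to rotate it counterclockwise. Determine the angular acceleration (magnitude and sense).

α ≈ 3.61 rad/s², counterclockwise

I = MR² = (12.0)(0.587)² = 4.135 kg·m².
Taking counterclockwise as positive: τ₁ = +(6.04)(0.587) = +3.545 N·m; τ₂ = +(19.4)(0.587) = +11.39 N·m.
Net torque τ = 14.93 N·m.
α = τ/I = 14.93/4.135 = 3.612 rad/s².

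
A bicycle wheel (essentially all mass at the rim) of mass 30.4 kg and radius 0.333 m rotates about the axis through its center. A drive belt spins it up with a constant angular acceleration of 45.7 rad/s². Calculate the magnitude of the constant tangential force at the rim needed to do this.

F ≈ 463 N

I = MR² = (30.4)(0.333)² = 3.371 kg·m².
The required torque is τ = Iα = (3.371)(45.70) = 154.1 N·m.
A tangential force at the rim gives τ = FR, so F = τ/R = 154.1/0.333 = 462.6 N.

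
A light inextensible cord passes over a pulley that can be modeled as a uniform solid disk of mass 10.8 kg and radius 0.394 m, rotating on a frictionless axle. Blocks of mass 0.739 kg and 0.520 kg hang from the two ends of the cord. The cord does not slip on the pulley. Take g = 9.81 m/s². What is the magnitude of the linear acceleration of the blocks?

a ≈ 0.323 m/s²

I = ½MR² = (1/2)(10.8)(0.394)² = 0.8383 kg·m².
Heavier block: m₁g − T₁ = m₁a. Lighter block: T₂ − m₂g = m₂a.
Pulley: (T₁ − T₂)R = Iα = I(a/R), so T₁ − T₂ = (I/R²)a = (1/2)M_p a = 5.400·a.
Adding the three: (m₁ − m₂)g = (m₁ + m₂ + 5.400)a, so a = (0.739 − 0.520)(9.81)/(0.739 + 0.520 + 5.400) = 0.3226 m/s².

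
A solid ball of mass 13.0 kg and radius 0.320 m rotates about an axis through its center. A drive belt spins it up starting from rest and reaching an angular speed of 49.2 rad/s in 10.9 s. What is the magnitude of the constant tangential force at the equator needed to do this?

F ≈ 7.51 N

I = (2/5)MR² = (2/5)(13.0)(0.320)² = 0.5325 kg·m².
α = Δω/Δt = (49.2 − 0)/10.9 = 4.514 rad/s².
The required torque is τ = Iα = (0.5325)(4.514) = 2.403 N·m.
A tangential force at the equator gives τ = FR, so F = τ/R = 2.403/0.320 = 7.511 N.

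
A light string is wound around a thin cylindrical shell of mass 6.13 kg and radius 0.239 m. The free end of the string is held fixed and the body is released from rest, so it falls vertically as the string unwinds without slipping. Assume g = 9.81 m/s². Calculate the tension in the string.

T ≈ 30.1 N

Translation: Mg − T = Ma. Rotation about the center: TR = Iα with I = MR².
With a = αR: T = (I/R²)a = M a, so Mg = (1 + 1.000)Ma.
a = g/(1 + 1.000) = 9.81/2.000 = 4.905 m/s².
T = 1.000·M·a = (1.000)(6.13)(4.905) = 30.07 N.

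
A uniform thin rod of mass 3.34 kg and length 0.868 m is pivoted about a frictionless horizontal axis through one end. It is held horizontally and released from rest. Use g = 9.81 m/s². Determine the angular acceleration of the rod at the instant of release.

About the pivot, I = (1/3)ML² = (1/3)(3.34)(0.868)² = 0.8388 kg·m².
The weight acts at the center, a distance L/2 = 0.4340 m from the pivot; τ = Mg(L/2) = 14.22 N·m.
α = τ/I = 14.22/0.8388 = 16.95 rad/s².
(Equivalently α = (3g/(2L)) = 16.95 rad/s².)

α ≈ 17.0 rad/s²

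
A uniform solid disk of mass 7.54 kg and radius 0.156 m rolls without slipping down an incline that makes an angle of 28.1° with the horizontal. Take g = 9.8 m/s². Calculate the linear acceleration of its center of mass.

Translation along the incline: Mg sinθ − f = Ma.
Rotation about the center: fR = Iα with I = ½MR². No-slip gives a = αR, so f = (I/R²)a = (1/2)M a.
Substituting: Mg sinθ = (1 + 0.5000)Ma, so a = g sinθ/(1 + 0.5000) = (9.8) sin 28.1° / 1.500 = 3.077 m/s².

a ≈ 3.08 m/s²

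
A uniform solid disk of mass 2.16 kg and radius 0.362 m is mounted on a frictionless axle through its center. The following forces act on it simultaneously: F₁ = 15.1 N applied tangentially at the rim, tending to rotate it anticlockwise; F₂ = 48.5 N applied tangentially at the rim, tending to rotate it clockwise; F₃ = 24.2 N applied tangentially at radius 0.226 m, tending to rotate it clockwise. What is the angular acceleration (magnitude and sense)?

α ≈ 124 rad/s², clockwise

I = ½MR² = (1/2)(2.16)(0.362)² = 0.1415 kg·m².
Taking anticlockwise as positive: τ₁ = +(15.1)(0.362) = +5.466 N·m; τ₂ = −(48.5)(0.362) = −17.56 N·m; τ₃ = −(24.2)(0.226) = −5.469 N·m.
Net torque τ = -17.56 N·m.
α = τ/I = -17.56/0.1415 = -124.1 rad/s².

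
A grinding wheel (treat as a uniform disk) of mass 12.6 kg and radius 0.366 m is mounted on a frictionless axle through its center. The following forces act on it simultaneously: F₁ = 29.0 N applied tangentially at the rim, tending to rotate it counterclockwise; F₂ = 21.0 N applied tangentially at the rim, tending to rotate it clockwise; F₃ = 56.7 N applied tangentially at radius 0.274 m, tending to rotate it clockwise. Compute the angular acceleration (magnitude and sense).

α ≈ 14.9 rad/s², clockwise

I = ½MR² = (1/2)(12.6)(0.366)² = 0.8439 kg·m².
Taking counterclockwise as positive: τ₁ = +(29.0)(0.366) = +10.61 N·m; τ₂ = −(21.0)(0.366) = −7.686 N·m; τ₃ = −(56.7)(0.274) = −15.54 N·m.
Net torque τ = -12.61 N·m.
α = τ/I = -12.61/0.8439 = -14.94 rad/s².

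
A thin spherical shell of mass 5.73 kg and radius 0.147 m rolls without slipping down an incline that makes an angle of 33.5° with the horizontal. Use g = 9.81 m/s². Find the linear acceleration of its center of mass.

a ≈ 3.25 m/s²

Translation along the incline: Mg sinθ − f = Ma.
Rotation about the center: fR = Iα with I = (2/3)MR². No-slip gives a = αR, so f = (I/R²)a = (2/3)M a.
Substituting: Mg sinθ = (1 + 0.6667)Ma, so a = g sinθ/(1 + 0.6667) = (9.81) sin 33.5° / 1.667 = 3.249 m/s².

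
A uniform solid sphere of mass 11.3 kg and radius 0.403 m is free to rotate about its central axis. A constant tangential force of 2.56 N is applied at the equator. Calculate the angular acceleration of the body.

I = (2/5)MR² = (2/5)(11.3)(0.403)² = 0.7341 kg·m².
τ = F R = (2.56)(0.403) = 1.032 N·m.
From τ = Iα: α = 1.032/0.7341 = 1.405 rad/s².

α ≈ 1.41 rad/s²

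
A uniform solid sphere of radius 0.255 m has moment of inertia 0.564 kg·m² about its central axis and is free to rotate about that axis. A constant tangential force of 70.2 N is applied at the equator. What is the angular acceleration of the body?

τ = F R = (70.2)(0.255) = 17.90 N·m.
Newton's second law for rotation, τ = Iα, gives α = τ/I = 17.90/0.5640 = 31.74 rad/s².

α ≈ 31.7 rad/s²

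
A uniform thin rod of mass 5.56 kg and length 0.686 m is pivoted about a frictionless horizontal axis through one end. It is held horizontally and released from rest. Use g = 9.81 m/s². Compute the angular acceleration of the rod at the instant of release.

About the pivot, I = (1/3)ML² = (1/3)(5.56)(0.686)² = 0.8722 kg·m².
The weight acts at the center, a distance L/2 = 0.3430 m from the pivot; τ = Mg(L/2) = 18.71 N·m.
α = τ/I = 18.71/0.8722 = 21.45 rad/s².

α ≈ 21.5 rad/s²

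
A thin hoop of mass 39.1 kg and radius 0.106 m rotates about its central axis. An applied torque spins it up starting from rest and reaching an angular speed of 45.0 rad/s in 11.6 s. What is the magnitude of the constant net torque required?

τ ≈ 1.70 N·m

I = MR² = (39.1)(0.106)² = 0.4393 kg·m².
α = Δω/Δt = (45.0 − 0)/11.6 = 3.879 rad/s².
τ = Iα = (0.4393)(3.879) = 1.704 N·m.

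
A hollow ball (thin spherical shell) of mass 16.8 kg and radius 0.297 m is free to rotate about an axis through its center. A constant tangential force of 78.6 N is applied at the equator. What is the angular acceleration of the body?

I = (2/3)MR² = (2/3)(16.8)(0.297)² = 0.9879 kg·m².
τ = F R = (78.6)(0.297) = 23.34 N·m.
From τ = Iα: α = 23.34/0.9879 = 23.63 rad/s².

α ≈ 23.6 rad/s²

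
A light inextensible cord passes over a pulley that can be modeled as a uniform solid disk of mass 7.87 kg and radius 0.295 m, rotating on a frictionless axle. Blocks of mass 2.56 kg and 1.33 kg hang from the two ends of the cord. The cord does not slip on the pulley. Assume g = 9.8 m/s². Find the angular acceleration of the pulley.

I = ½MR² = (1/2)(7.87)(0.295)² = 0.3424 kg·m².
Heavier block: m₁g − T₁ = m₁a. Lighter block: T₂ − m₂g = m₂a.
Pulley: (T₁ − T₂)R = Iα = I(a/R), so T₁ − T₂ = (I/R²)a = (1/2)M_p a = 3.935·a.
Adding the three: (m₁ − m₂)g = (m₁ + m₂ + 3.935)a, so a = (2.56 − 1.33)(9.8)/(2.56 + 1.33 + 3.935) = 1.540 m/s².
α = a/R = 1.540/0.295 = 5.222 rad/s².

α ≈ 5.22 rad/s²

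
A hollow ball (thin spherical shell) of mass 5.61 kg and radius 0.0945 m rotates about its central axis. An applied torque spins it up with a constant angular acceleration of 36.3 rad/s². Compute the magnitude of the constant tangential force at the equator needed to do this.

F ≈ 12.8 N

I = (2/3)MR² = (2/3)(5.61)(0.0945)² = 0.03340 kg·m².
The required torque is τ = Iα = (0.03340)(36.30) = 1.212 N·m.
A tangential force at the equator gives τ = FR, so F = τ/R = 1.212/0.0945 = 12.83 N.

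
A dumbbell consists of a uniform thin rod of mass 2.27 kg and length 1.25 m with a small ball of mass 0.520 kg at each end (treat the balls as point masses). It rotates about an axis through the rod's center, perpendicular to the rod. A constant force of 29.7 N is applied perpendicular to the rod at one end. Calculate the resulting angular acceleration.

α ≈ 26.4 rad/s²

I_rod = (1/12)ML² = (1/12)(2.27)(1.25)² = 0.2956 kg·m².
I_balls = 2·m·(L/2)² = 2(0.520)(0.6250)² = 0.4062 kg·m².
Total I = 0.7018 kg·m².
τ = F·(L/2) = (29.7)(0.625) = 18.56 N·m.
α = τ/I = 18.56/0.7018 = 26.45 rad/s².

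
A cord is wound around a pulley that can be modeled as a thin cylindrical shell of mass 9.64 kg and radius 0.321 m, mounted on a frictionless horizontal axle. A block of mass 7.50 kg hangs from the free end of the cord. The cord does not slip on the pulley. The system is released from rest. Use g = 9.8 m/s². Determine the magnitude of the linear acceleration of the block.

a ≈ 4.29 m/s²

I = MR² = (9.64)(0.321)² = 0.9933 kg·m².
Block: mg − T = ma. Pulley: TR = Iα. No-slip: a = αR, so T = (I/R²)a = 9.640·a.
Then mg = (m + 9.640)a, so a = (7.50)(9.8)/(7.50 + 9.640) = 4.288 m/s².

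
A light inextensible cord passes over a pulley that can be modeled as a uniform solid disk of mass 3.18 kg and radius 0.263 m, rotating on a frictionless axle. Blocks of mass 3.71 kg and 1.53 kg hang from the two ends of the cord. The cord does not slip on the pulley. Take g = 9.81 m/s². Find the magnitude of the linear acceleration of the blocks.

a ≈ 3.13 m/s²

I = ½MR² = (1/2)(3.18)(0.263)² = 0.1100 kg·m².
Heavier block: m₁g − T₁ = m₁a. Lighter block: T₂ − m₂g = m₂a.
Pulley: (T₁ − T₂)R = Iα = I(a/R), so T₁ − T₂ = (I/R²)a = (1/2)M_p a = 1.590·a.
Adding the three: (m₁ − m₂)g = (m₁ + m₂ + 1.590)a, so a = (3.71 − 1.53)(9.81)/(3.71 + 1.53 + 1.590) = 3.131 m/s².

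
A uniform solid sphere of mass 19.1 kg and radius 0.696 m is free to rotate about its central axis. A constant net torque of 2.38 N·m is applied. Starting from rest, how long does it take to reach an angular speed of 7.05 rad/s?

I = (2/5)MR² = (2/5)(19.1)(0.696)² = 3.701 kg·m².
α = τ/I = 2.38/3.701 = 0.6431 rad/s².
ω = αt ⇒ t = ω/α = 7.05/0.6431 = 10.96 s.

t ≈ 11.0 s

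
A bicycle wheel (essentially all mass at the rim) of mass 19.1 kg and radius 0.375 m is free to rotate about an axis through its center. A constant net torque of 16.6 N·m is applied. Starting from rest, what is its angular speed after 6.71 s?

I = MR² = (19.1)(0.375)² = 2.686 kg·m².
α = τ/I = 16.6/2.686 = 6.180 rad/s².
ω = ω₀ + αt = 0 + (6.180)(6.71) = 41.47 rad/s.

ω ≈ 41.5 rad/s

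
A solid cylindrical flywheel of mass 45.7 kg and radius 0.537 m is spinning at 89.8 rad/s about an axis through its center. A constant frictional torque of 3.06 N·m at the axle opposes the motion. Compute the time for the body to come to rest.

I = ½MR² = (1/2)(45.7)(0.537)² = 6.589 kg·m².
The net torque has magnitude 3.06 N·m, opposing ω.
|α| = τ/I = 3.060/6.589 = 0.4644 rad/s² (deceleration).
0 = ω₀ − |α|t ⇒ t = ω₀/|α| = 89.8/0.4644 = 193.4 s.

t ≈ 193 s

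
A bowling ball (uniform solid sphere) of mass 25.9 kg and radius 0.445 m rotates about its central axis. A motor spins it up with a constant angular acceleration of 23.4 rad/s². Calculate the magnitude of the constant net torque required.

τ ≈ 48.0 N·m

I = (2/5)MR² = (2/5)(25.9)(0.445)² = 2.052 kg·m².
τ = Iα = (2.052)(23.40) = 48.01 N·m.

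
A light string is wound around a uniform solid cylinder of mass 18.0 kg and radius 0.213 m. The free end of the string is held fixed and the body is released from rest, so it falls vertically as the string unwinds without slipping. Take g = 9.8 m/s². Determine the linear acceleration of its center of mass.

a ≈ 6.53 m/s²

Translation: Mg − T = Ma. Rotation about the center: TR = Iα with I = ½MR².
With a = αR: T = (I/R²)a = (1/2)M a, so Mg = (1 + 0.5000)Ma.
a = g/(1 + 0.5000) = 9.8/1.500 = 6.533 m/s².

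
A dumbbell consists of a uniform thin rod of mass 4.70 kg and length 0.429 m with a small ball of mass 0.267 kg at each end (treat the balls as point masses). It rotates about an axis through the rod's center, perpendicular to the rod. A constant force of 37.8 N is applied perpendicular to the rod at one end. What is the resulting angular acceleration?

α ≈ 83.9 rad/s²

I_rod = (1/12)ML² = (1/12)(4.70)(0.429)² = 0.07208 kg·m².
I_balls = 2·m·(L/2)² = 2(0.267)(0.2145)² = 0.02457 kg·m².
Total I = 0.09665 kg·m².
τ = F·(L/2) = (37.8)(0.214) = 8.108 N·m.
α = τ/I = 8.108/0.09665 = 83.89 rad/s².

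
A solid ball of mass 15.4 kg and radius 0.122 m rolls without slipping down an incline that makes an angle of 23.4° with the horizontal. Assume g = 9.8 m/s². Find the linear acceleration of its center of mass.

Translation along the incline: Mg sinθ − f = Ma.
Rotation about the center: fR = Iα with I = (2/5)MR². No-slip gives a = αR, so f = (I/R²)a = (2/5)M a.
Substituting: Mg sinθ = (1 + 0.4000)Ma, so a = g sinθ/(1 + 0.4000) = (9.8) sin 23.4° / 1.400 = 2.780 m/s².

a ≈ 2.78 m/s²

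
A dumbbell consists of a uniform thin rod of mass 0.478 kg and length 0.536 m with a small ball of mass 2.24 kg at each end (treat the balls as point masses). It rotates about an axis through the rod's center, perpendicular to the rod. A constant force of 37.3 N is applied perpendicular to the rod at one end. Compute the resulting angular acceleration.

I_rod = (1/12)ML² = (1/12)(0.478)(0.536)² = 0.01144 kg·m².
I_balls = 2·m·(L/2)² = 2(2.24)(0.2680)² = 0.3218 kg·m².
Total I = 0.3332 kg·m².
τ = F·(L/2) = (37.3)(0.268) = 9.996 N·m.
α = τ/I = 9.996/0.3332 = 30.00 rad/s².

α ≈ 30.0 rad/s²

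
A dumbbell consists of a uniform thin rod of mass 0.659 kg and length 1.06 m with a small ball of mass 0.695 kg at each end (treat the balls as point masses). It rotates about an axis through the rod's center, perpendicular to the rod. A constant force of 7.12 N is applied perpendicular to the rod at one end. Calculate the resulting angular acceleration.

α ≈ 8.35 rad/s²

I_rod = (1/12)ML² = (1/12)(0.659)(1.06)² = 0.06170 kg·m².
I_balls = 2·m·(L/2)² = 2(0.695)(0.5300)² = 0.3905 kg·m².
Total I = 0.4522 kg·m².
τ = F·(L/2) = (7.12)(0.530) = 3.774 N·m.
α = τ/I = 3.774/0.4522 = 8.346 rad/s².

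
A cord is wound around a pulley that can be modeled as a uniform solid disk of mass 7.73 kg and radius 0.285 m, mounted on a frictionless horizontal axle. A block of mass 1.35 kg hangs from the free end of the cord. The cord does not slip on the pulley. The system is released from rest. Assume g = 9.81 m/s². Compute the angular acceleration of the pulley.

α ≈ 8.91 rad/s²

I = ½MR² = (1/2)(7.73)(0.285)² = 0.3139 kg·m².
Block: mg − T = ma. Pulley: TR = Iα. No-slip: a = αR, so T = (I/R²)a = 3.865·a.
Then mg = (m + 3.865)a, so a = (1.35)(9.81)/(1.35 + 3.865) = 2.540 m/s².
α = a/R = 2.540/0.285 = 8.911 rad/s².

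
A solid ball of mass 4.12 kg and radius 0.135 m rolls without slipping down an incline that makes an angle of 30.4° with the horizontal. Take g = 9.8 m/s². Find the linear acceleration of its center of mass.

Translation along the incline: Mg sinθ − f = Ma.
Rotation about the center: fR = Iα with I = (2/5)MR². No-slip gives a = αR, so f = (I/R²)a = (2/5)M a.
Substituting: Mg sinθ = (1 + 0.4000)Ma, so a = g sinθ/(1 + 0.4000) = (9.8) sin 30.4° / 1.400 = 3.542 m/s².

a ≈ 3.54 m/s²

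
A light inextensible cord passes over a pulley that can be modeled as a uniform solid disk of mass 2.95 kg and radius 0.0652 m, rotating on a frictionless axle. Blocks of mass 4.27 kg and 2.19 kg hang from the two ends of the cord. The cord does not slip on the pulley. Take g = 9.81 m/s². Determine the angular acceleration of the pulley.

α ≈ 39.4 rad/s²

I = ½MR² = (1/2)(2.95)(0.0652)² = 0.006270 kg·m².
Heavier block: m₁g − T₁ = m₁a. Lighter block: T₂ − m₂g = m₂a.
Pulley: (T₁ − T₂)R = Iα = I(a/R), so T₁ − T₂ = (I/R²)a = (1/2)M_p a = 1.475·a.
Adding the three: (m₁ − m₂)g = (m₁ + m₂ + 1.475)a, so a = (4.27 − 2.19)(9.81)/(4.27 + 2.19 + 1.475) = 2.571 m/s².
α = a/R = 2.571/0.0652 = 39.44 rad/s².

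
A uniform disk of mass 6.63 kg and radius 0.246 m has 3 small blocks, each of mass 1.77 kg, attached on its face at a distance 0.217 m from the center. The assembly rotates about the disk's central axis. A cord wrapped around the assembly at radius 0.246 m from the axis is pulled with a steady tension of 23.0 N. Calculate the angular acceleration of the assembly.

α ≈ 12.6 rad/s²

I_disk = ½MR² = ½(6.63)(0.246)² = 0.2006 kg·m².
I_blocks = 3·m·r² = 3(1.77)(0.217)² = 0.2500 kg·m².
Total I = 0.4507 kg·m².
τ = F r = (23.0)(0.246) = 5.658 N·m.
α = τ/I = 5.658/0.4507 = 12.56 rad/s².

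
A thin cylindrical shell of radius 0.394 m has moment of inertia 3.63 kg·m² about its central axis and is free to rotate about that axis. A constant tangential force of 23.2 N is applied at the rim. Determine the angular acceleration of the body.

τ = F R = (23.2)(0.394) = 9.141 N·m.
From τ = Iα: α = 9.141/3.630 = 2.518 rad/s².

α ≈ 2.52 rad/s²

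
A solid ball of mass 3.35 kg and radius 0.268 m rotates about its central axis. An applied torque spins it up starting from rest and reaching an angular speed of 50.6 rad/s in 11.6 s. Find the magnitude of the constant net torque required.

τ ≈ 0.420 N·m

I = (2/5)MR² = (2/5)(3.35)(0.268)² = 0.09624 kg·m².
α = Δω/Δt = (50.6 − 0)/11.6 = 4.362 rad/s².
τ = Iα = (0.09624)(4.362) = 0.4198 N·m.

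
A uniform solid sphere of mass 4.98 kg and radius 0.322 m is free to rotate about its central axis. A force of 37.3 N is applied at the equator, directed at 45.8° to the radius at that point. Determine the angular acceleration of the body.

I = (2/5)MR² = (2/5)(4.98)(0.322)² = 0.2065 kg·m².
Only the tangential component produces torque: τ = F R sinθ = (37.3)(0.322) sin 45.8° = 8.611 N·m.
Newton's second law for rotation, τ = Iα, gives α = τ/I = 8.611/0.2065 = 41.69 rad/s².

α ≈ 41.7 rad/s²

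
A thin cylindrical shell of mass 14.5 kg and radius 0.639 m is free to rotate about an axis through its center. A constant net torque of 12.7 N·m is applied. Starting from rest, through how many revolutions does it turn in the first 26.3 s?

I = MR² = (14.5)(0.639)² = 5.921 kg·m².
α = τ/I = 12.7/5.921 = 2.145 rad/s².
θ = ½αt² = ½(2.145)(26.3)² = 741.8 rad.
Revolutions = θ/(2π) = 118.1.

≈ 118 revolutions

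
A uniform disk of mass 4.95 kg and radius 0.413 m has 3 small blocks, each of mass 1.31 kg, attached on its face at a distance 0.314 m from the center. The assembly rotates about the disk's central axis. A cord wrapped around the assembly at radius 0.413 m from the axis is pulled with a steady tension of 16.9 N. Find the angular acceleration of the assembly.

I_disk = ½MR² = ½(4.95)(0.413)² = 0.4222 kg·m².
I_blocks = 3·m·r² = 3(1.31)(0.314)² = 0.3875 kg·m².
Total I = 0.8096 kg·m².
τ = F r = (16.9)(0.413) = 6.980 N·m.
α = τ/I = 6.980/0.8096 = 8.621 rad/s².

α ≈ 8.62 rad/s²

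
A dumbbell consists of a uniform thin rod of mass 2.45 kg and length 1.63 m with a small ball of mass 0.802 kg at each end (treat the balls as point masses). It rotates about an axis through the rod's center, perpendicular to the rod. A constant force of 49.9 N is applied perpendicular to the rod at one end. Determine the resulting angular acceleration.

α ≈ 25.3 rad/s²

I_rod = (1/12)ML² = (1/12)(2.45)(1.63)² = 0.5425 kg·m².
I_balls = 2·m·(L/2)² = 2(0.802)(0.8150)² = 1.065 kg·m².
Total I = 1.608 kg·m².
τ = F·(L/2) = (49.9)(0.815) = 40.67 N·m.
α = τ/I = 40.67/1.608 = 25.29 rad/s².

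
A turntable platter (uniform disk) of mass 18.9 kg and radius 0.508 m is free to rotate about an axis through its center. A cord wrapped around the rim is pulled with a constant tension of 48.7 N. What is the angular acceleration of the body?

α ≈ 10.1 rad/s²

I = ½MR² = (1/2)(18.9)(0.508)² = 2.439 kg·m².
τ = F R = (48.7)(0.508) = 24.74 N·m.
From τ = Iα: α = 24.74/2.439 = 10.14 rad/s².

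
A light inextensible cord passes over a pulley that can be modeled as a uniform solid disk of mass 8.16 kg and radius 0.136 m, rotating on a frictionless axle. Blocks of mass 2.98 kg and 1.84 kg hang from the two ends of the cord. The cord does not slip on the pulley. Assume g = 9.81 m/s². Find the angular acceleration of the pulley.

α ≈ 9.24 rad/s²

I = ½MR² = (1/2)(8.16)(0.136)² = 0.07546 kg·m².
Heavier block: m₁g − T₁ = m₁a. Lighter block: T₂ − m₂g = m₂a.
Pulley: (T₁ − T₂)R = Iα = I(a/R), so T₁ − T₂ = (I/R²)a = (1/2)M_p a = 4.080·a.
Adding the three: (m₁ − m₂)g = (m₁ + m₂ + 4.080)a, so a = (2.98 − 1.84)(9.81)/(2.98 + 1.84 + 4.080) = 1.257 m/s².
α = a/R = 1.257/0.136 = 9.239 rad/s².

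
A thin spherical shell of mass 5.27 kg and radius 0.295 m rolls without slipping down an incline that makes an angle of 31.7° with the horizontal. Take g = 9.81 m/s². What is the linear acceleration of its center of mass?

Translation along the incline: Mg sinθ − f = Ma.
Rotation about the center: fR = Iα with I = (2/3)MR². No-slip gives a = αR, so f = (I/R²)a = (2/3)M a.
Substituting: Mg sinθ = (1 + 0.6667)Ma, so a = g sinθ/(1 + 0.6667) = (9.81) sin 31.7° / 1.667 = 3.093 m/s².

a ≈ 3.09 m/s²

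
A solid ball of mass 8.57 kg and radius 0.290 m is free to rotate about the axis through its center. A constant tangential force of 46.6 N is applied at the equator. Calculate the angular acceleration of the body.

I = (2/5)MR² = (2/5)(8.57)(0.290)² = 0.2883 kg·m².
τ = F R = (46.6)(0.290) = 13.51 N·m.
Newton's second law for rotation, τ = Iα, gives α = τ/I = 13.51/0.2883 = 46.88 rad/s².

α ≈ 46.9 rad/s²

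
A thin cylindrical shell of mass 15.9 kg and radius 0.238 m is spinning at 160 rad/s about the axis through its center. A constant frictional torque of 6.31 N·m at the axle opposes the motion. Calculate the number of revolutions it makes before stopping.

I = MR² = (15.9)(0.238)² = 0.9006 kg·m².
The net torque has magnitude 6.31 N·m, opposing ω.
|α| = τ/I = 6.310/0.9006 = 7.006 rad/s² (deceleration).
ω² = ω₀² − 2|α|θ with ω = 0 ⇒ θ = ω₀²/(2|α|) = 1827 rad = 290.8 rev.

≈ 291 revolutions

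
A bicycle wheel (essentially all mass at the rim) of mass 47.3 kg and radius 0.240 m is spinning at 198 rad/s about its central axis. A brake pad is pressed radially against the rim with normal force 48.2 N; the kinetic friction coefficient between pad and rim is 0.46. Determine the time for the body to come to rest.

I = MR² = (47.3)(0.240)² = 2.724 kg·m².
Friction force f = μN = (0.46)(48.2) = 22.17 N at the rim; torque magnitude τ = fR = 5.321 N·m, opposing ω.
|α| = τ/I = 5.321/2.724 = 1.953 rad/s² (deceleration).
0 = ω₀ − |α|t ⇒ t = ω₀/|α| = 198/1.953 = 101.4 s.

t ≈ 101 s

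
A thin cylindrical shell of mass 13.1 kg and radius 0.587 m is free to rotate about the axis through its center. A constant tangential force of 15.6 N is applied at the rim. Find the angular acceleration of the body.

I = MR² = (13.1)(0.587)² = 4.514 kg·m².
τ = F R = (15.6)(0.587) = 9.157 N·m.
Newton's second law for rotation, τ = Iα, gives α = τ/I = 9.157/4.514 = 2.029 rad/s².

α ≈ 2.03 rad/s²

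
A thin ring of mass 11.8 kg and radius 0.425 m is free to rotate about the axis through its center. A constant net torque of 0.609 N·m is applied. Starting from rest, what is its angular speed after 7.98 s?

ω ≈ 2.28 rad/s

I = MR² = (11.8)(0.425)² = 2.131 kg·m².
α = τ/I = 0.609/2.131 = 0.2857 rad/s².
ω = ω₀ + αt = 0 + (0.2857)(7.98) = 2.280 rad/s.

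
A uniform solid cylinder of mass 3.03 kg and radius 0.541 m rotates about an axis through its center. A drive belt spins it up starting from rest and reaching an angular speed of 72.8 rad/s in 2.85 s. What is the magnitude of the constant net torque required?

I = ½MR² = (1/2)(3.03)(0.541)² = 0.4434 kg·m².
α = Δω/Δt = (72.8 − 0)/2.85 = 25.54 rad/s².
τ = Iα = (0.4434)(25.54) = 11.33 N·m.

τ ≈ 11.3 N·m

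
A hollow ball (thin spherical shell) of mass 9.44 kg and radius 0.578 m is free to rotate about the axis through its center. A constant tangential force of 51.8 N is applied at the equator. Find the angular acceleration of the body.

I = (2/3)MR² = (2/3)(9.44)(0.578)² = 2.103 kg·m².
τ = F R = (51.8)(0.578) = 29.94 N·m.
Newton's second law for rotation, τ = Iα, gives α = τ/I = 29.94/2.103 = 14.24 rad/s².

α ≈ 14.2 rad/s²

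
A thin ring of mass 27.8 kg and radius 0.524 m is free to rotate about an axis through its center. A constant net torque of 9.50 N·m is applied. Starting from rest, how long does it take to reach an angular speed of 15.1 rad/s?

I = MR² = (27.8)(0.524)² = 7.633 kg·m².
α = τ/I = 9.50/7.633 = 1.245 rad/s².
ω = αt ⇒ t = ω/α = 15.1/1.245 = 12.13 s.

t ≈ 12.1 s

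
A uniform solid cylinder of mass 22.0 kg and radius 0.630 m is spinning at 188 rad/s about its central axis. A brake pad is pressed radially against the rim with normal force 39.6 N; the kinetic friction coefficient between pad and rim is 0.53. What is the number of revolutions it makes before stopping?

I = ½MR² = (1/2)(22.0)(0.630)² = 4.366 kg·m².
Friction force f = μN = (0.53)(39.6) = 20.99 N at the rim; torque magnitude τ = fR = 13.22 N·m, opposing ω.
|α| = τ/I = 13.22/4.366 = 3.029 rad/s² (deceleration).
ω² = ω₀² − 2|α|θ with ω = 0 ⇒ θ = ω₀²/(2|α|) = 5835 rad = 928.7 rev.

≈ 929 revolutions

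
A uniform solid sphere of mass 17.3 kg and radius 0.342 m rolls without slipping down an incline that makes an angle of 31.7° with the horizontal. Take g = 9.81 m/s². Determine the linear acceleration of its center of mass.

a ≈ 3.68 m/s²

Translation along the incline: Mg sinθ − f = Ma.
Rotation about the center: fR = Iα with I = (2/5)MR². No-slip gives a = αR, so f = (I/R²)a = (2/5)M a.
Substituting: Mg sinθ = (1 + 0.4000)Ma, so a = g sinθ/(1 + 0.4000) = (9.81) sin 31.7° / 1.400 = 3.682 m/s².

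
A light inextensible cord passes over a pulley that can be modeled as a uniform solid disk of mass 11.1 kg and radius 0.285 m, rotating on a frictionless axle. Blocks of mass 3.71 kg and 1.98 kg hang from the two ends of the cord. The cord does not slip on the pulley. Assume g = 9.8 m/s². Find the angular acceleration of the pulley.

α ≈ 5.29 rad/s²

I = ½MR² = (1/2)(11.1)(0.285)² = 0.4508 kg·m².
Heavier block: m₁g − T₁ = m₁a. Lighter block: T₂ − m₂g = m₂a.
Pulley: (T₁ − T₂)R = Iα = I(a/R), so T₁ − T₂ = (I/R²)a = (1/2)M_p a = 5.550·a.
Adding the three: (m₁ − m₂)g = (m₁ + m₂ + 5.550)a, so a = (3.71 − 1.98)(9.8)/(3.71 + 1.98 + 5.550) = 1.508 m/s².
α = a/R = 1.508/0.285 = 5.293 rad/s².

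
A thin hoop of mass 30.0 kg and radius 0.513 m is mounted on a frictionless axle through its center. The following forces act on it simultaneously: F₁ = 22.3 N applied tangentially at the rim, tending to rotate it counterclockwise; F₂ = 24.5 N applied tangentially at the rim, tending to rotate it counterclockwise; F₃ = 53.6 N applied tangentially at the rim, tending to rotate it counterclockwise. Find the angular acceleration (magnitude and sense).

α ≈ 6.52 rad/s², counterclockwise

I = MR² = (30.0)(0.513)² = 7.895 kg·m².
Taking counterclockwise as positive: τ₁ = +(22.3)(0.513) = +11.44 N·m; τ₂ = +(24.5)(0.513) = +12.57 N·m; τ₃ = +(53.6)(0.513) = +27.50 N·m.
Net torque τ = 51.51 N·m.
α = τ/I = 51.51/7.895 = 6.524 rad/s².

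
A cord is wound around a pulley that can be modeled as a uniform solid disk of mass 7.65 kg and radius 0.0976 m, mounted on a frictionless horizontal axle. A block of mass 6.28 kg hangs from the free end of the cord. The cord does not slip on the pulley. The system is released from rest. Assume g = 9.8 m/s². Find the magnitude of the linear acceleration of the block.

I = ½MR² = (1/2)(7.65)(0.0976)² = 0.03644 kg·m².
Block: mg − T = ma. Pulley: TR = Iα. No-slip: a = αR, so T = (I/R²)a = 3.825·a.
Then mg = (m + 3.825)a, so a = (6.28)(9.8)/(6.28 + 3.825) = 6.090 m/s².

a ≈ 6.09 m/s²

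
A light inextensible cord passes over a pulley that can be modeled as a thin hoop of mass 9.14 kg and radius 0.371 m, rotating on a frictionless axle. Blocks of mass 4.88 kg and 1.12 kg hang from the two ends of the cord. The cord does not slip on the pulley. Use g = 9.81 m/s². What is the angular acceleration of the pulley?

I = MR² = (9.14)(0.371)² = 1.258 kg·m².
Heavier block: m₁g − T₁ = m₁a. Lighter block: T₂ − m₂g = m₂a.
Pulley: (T₁ − T₂)R = Iα = I(a/R), so T₁ − T₂ = (I/R²)a = 1·M_p a = 9.140·a.
Adding the three: (m₁ − m₂)g = (m₁ + m₂ + 9.140)a, so a = (4.88 − 1.12)(9.81)/(4.88 + 1.12 + 9.140) = 2.436 m/s².
α = a/R = 2.436/0.371 = 6.567 rad/s².

α ≈ 6.57 rad/s²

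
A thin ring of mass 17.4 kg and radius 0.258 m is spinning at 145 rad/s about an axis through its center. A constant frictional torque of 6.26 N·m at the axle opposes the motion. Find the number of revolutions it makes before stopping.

≈ 310 revolutions

I = MR² = (17.4)(0.258)² = 1.158 kg·m².
The net torque has magnitude 6.26 N·m, opposing ω.
|α| = τ/I = 6.260/1.158 = 5.405 rad/s² (deceleration).
ω² = ω₀² − 2|α|θ with ω = 0 ⇒ θ = ω₀²/(2|α|) = 1945 rad = 309.6 rev.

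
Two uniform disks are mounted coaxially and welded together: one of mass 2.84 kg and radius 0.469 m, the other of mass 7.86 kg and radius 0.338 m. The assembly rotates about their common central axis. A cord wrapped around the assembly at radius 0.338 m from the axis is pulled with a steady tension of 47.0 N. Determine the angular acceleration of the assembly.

I = ½M₁R₁² + ½M₂R₂² = ½(2.84)(0.469)² + ½(7.86)(0.338)² = 0.7613 kg·m².
τ = F r = (47.0)(0.338) = 15.89 N·m.
α = τ/I = 15.89/0.7613 = 20.87 rad/s².

α ≈ 20.9 rad/s²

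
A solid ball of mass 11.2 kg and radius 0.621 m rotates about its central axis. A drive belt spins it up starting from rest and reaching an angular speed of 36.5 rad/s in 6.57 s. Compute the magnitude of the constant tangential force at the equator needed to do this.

F ≈ 15.5 N

I = (2/5)MR² = (2/5)(11.2)(0.621)² = 1.728 kg·m².
α = Δω/Δt = (36.5 − 0)/6.57 = 5.556 rad/s².
The required torque is τ = Iα = (1.728)(5.556) = 9.598 N·m.
A tangential force at the equator gives τ = FR, so F = τ/R = 9.598/0.621 = 15.46 N.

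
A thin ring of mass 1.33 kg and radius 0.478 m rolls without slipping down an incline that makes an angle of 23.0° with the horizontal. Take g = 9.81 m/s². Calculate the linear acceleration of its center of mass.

a ≈ 1.92 m/s²

Translation along the incline: Mg sinθ − f = Ma.
Rotation about the center: fR = Iα with I = MR². No-slip gives a = αR, so f = (I/R²)a = M a.
Substituting: Mg sinθ = (1 + 1.000)Ma, so a = g sinθ/(1 + 1.000) = (9.81) sin 23.0° / 2.000 = 1.917 m/s².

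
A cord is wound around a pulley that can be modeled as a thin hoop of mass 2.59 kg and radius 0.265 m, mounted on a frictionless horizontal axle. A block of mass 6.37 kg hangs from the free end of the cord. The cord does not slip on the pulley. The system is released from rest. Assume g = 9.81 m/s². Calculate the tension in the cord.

T ≈ 18.1 N

I = MR² = (2.59)(0.265)² = 0.1819 kg·m².
Block: mg − T = ma. Pulley: TR = Iα. No-slip: a = αR, so T = (I/R²)a = 2.590·a.
Then mg = (m + 2.590)a, so a = (6.37)(9.81)/(6.37 + 2.590) = 6.974 m/s².
T = 2.590·a = 18.06 N.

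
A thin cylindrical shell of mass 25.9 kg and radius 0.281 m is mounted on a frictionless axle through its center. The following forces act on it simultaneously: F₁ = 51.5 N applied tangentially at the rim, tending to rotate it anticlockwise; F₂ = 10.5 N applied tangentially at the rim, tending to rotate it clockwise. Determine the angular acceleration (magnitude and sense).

I = MR² = (25.9)(0.281)² = 2.045 kg·m².
Taking anticlockwise as positive: τ₁ = +(51.5)(0.281) = +14.47 N·m; τ₂ = −(10.5)(0.281) = −2.951 N·m.
Net torque τ = 11.52 N·m.
α = τ/I = 11.52/2.045 = 5.633 rad/s².

α ≈ 5.63 rad/s², anticlockwise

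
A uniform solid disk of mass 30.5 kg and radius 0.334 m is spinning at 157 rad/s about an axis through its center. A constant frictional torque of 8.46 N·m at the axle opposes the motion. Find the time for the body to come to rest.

t ≈ 31.6 s

I = ½MR² = (1/2)(30.5)(0.334)² = 1.701 kg·m².
The net torque has magnitude 8.46 N·m, opposing ω.
|α| = τ/I = 8.460/1.701 = 4.973 rad/s² (deceleration).
0 = ω₀ − |α|t ⇒ t = ω₀/|α| = 157/4.973 = 31.57 s.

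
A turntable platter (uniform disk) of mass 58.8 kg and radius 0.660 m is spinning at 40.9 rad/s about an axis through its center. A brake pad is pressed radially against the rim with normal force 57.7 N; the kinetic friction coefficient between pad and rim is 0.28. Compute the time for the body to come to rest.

I = ½MR² = (1/2)(58.8)(0.660)² = 12.81 kg·m².
Friction force f = μN = (0.28)(57.7) = 16.16 N at the rim; torque magnitude τ = fR = 10.66 N·m, opposing ω.
|α| = τ/I = 10.66/12.81 = 0.8326 rad/s² (deceleration).
0 = ω₀ − |α|t ⇒ t = ω₀/|α| = 40.9/0.8326 = 49.12 s.

t ≈ 49.1 s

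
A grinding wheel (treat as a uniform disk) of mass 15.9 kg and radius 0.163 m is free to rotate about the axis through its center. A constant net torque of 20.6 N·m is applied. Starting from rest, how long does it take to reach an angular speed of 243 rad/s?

t ≈ 2.49 s

I = ½MR² = (1/2)(15.9)(0.163)² = 0.2112 kg·m².
α = τ/I = 20.6/0.2112 = 97.53 rad/s².
ω = αt ⇒ t = ω/α = 243/97.53 = 2.492 s.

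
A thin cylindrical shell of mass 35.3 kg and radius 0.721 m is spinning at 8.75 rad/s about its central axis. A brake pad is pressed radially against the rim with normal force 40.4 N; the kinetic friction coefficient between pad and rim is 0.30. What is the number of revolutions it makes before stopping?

I = MR² = (35.3)(0.721)² = 18.35 kg·m².
Friction force f = μN = (0.30)(40.4) = 12.12 N at the rim; torque magnitude τ = fR = 8.739 N·m, opposing ω.
|α| = τ/I = 8.739/18.35 = 0.4762 rad/s² (deceleration).
ω² = ω₀² − 2|α|θ with ω = 0 ⇒ θ = ω₀²/(2|α|) = 80.39 rad = 12.79 rev.

≈ 12.8 revolutions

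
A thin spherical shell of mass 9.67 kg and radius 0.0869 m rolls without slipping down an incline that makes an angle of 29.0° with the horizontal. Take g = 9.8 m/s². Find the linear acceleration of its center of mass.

a ≈ 2.85 m/s²

Translation along the incline: Mg sinθ − f = Ma.
Rotation about the center: fR = Iα with I = (2/3)MR². No-slip gives a = αR, so f = (I/R²)a = (2/3)M a.
Substituting: Mg sinθ = (1 + 0.6667)Ma, so a = g sinθ/(1 + 0.6667) = (9.8) sin 29.0° / 1.667 = 2.851 m/s².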